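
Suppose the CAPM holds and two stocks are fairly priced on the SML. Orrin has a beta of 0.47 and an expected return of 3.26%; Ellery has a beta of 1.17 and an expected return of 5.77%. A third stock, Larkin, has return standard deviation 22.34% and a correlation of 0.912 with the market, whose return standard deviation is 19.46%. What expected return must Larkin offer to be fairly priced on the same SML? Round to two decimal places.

MRP = (5.77% − 3.26%) / (1.17 − 0.47) = 3.5857%
R_f = 3.26% − 0.47 × 3.5857% = 1.5747%
β_Larkin = ρ·σ_i/σ_m = 0.912 × 22.34 / 19.46 = 1.0470
E(R_Larkin) = R_f + β × MRP = 1.5747% + 1.0470 × 3.5857% = 5.33%

5.33%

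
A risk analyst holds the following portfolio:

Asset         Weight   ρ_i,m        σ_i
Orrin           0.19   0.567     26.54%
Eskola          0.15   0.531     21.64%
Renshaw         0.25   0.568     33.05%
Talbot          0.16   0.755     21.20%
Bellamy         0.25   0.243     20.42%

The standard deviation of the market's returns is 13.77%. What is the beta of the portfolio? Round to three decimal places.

β_Orrin = 0.567 × 26.54% / 13.77% = 1.0928
β_Eskola = 0.531 × 21.64% / 13.77% = 0.8345
β_Renshaw = 0.568 × 33.05% / 13.77% = 1.3633
β_Talbot = 0.755 × 21.20% / 13.77% = 1.1624
β_Bellamy = 0.243 × 20.42% / 13.77% = 0.3604
β_P = Σ w_i β_i = 0.19×1.0928 + 0.15×0.8345 + 0.25×1.3633 + 0.16×1.1624 + 0.25×0.3604 = 0.9497

0.950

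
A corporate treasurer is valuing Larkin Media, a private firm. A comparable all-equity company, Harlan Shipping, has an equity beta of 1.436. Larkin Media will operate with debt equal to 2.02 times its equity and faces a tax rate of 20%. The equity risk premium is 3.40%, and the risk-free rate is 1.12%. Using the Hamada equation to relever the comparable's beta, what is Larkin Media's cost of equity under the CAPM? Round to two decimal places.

β_L = β_U × [1 + (1 − t)(D/E)] = 1.436 × [1 + (1 − 0.20) × 2.02]
    = 1.436 × [1 + 0.80 × 2.02] = 1.436 × 2.6160 = 3.7566
E(R) = R_f + β_L × MRP = 1.12% + 3.7566 × 3.40% = 13.89%

13.89%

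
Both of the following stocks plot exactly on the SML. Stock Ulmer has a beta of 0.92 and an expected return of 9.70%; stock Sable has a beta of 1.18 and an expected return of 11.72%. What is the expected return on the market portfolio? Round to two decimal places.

Both satisfy E(R) = R_f + β·MRP, so the slope of the SML is
MRP = (11.72% − 9.70%) / (1.18 − 0.92) = 2.02% / 0.26 = 7.7692%
R_f = E(R_Ulmer) − β_Ulmer·MRP = 9.70% − 0.92 × 7.7692% = 2.5523%
E(R_m) = R_f + MRP = 2.5523% + 7.7692% = 10.32%

10.32%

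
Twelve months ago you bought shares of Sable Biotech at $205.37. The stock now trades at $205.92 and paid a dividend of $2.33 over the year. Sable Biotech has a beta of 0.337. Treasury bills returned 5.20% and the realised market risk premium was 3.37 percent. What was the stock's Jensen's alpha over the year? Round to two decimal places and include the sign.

-4.93%

Realised HPR = (P1 + D1 − P0) / P0 = (205.92 + 2.33 − 205.37) / 205.37 = 2.88 / 205.37 = 1.4023%
CAPM required = R_f + β·MRP = 5.20% + 0.337 × 3.37% = 6.33569%
α = realised − required = 1.4023% − 6.33569% = -4.93%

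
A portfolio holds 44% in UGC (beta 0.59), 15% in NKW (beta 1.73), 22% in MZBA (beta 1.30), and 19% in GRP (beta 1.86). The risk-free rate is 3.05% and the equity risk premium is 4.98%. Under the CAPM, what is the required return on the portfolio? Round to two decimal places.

8.82%

β_P = Σ w_i β_i = 0.44×0.59 + 0.15×1.73 + 0.22×1.30 + 0.19×1.86 = 1.1585
E(R_P) = R_f + β_P × MRP = 3.05% + 1.1585 × 4.98% = 8.82%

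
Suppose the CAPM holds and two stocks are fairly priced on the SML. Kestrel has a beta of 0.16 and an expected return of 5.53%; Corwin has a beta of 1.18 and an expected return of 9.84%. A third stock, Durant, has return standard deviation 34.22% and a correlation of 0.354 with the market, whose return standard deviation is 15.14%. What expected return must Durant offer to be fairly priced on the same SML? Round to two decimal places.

8.23%

MRP = (9.84% − 5.53%) / (1.18 − 0.16) = 4.2255%
R_f = 5.53% − 0.16 × 4.2255% = 4.8539%
β_Durant = ρ·σ_i/σ_m = 0.354 × 34.22 / 15.14 = 0.8001
E(R_Durant) = R_f + β × MRP = 4.8539% + 0.8001 × 4.2255% = 8.23%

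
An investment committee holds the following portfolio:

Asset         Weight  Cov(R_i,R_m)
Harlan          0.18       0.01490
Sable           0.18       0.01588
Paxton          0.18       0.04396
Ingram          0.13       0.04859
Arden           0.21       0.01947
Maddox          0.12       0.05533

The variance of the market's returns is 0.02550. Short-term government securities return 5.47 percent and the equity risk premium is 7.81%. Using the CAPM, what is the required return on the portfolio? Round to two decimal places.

β_Harlan = 0.01490 / 0.02550 = 0.5843
β_Sable = 0.01588 / 0.02550 = 0.6227
β_Paxton = 0.04396 / 0.02550 = 1.7239
β_Ingram = 0.04859 / 0.02550 = 1.9055
β_Arden = 0.01947 / 0.02550 = 0.7635
β_Maddox = 0.05533 / 0.02550 = 2.1698
β_P = Σ w_i β_i = 0.18×0.5843 + 0.18×0.6227 + 0.18×1.7239 + 0.13×1.9055 + 0.21×0.7635 + 0.12×2.1698 = 1.1960
E(R_P) = R_f + β_P × MRP = 5.47% + 1.1960 × 7.81% = 14.81%

14.81%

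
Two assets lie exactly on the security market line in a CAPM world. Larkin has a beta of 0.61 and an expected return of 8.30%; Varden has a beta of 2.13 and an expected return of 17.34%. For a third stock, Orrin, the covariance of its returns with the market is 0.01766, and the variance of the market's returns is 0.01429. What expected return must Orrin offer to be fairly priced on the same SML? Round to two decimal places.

12.02%

MRP = (17.34% − 8.30%) / (2.13 − 0.61) = 5.9474%
R_f = 8.30% − 0.61 × 5.9474% = 4.6721%
β_Orrin = Cov / Var(R_m) = 0.01766 / 0.01429 = 1.2358
E(R_Orrin) = R_f + β × MRP = 4.6721% + 1.2358 × 5.9474% = 12.02%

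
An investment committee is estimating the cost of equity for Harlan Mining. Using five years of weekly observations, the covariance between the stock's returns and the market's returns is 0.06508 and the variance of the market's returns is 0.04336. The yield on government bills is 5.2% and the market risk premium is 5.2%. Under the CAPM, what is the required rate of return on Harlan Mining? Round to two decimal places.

13.00%

β = Cov(R_i, R_m) / Var(R_m) = 0.06508 / 0.04336 = 1.5009
E(R) = R_f + β × MRP = 5.2% + 1.5009 × 5.2% = 13.00%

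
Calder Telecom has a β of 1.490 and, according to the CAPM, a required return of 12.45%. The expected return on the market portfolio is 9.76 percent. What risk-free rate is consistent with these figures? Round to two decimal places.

4.27%

E(R) = R_f + β(E(R_m) − R_f) = R_f(1 − β) + β·E(R_m)
12.45% = R_f × (1 − 1.490) + 1.490 × 9.76%
12.45% = R_f × -0.490 + 14.54240%
R_f = (12.45% − 14.54240%) / -0.490 = 4.27%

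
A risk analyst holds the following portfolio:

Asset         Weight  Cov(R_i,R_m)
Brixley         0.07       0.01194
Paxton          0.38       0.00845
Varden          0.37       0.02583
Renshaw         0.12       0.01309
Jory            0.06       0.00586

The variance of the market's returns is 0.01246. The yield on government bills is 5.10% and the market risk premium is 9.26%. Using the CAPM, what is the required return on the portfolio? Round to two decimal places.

β_Brixley = 0.01194 / 0.01246 = 0.9583
β_Paxton = 0.00845 / 0.01246 = 0.6782
β_Varden = 0.02583 / 0.01246 = 2.0730
β_Renshaw = 0.01309 / 0.01246 = 1.0506
β_Jory = 0.00586 / 0.01246 = 0.4703
β_P = Σ w_i β_i = 0.07×0.9583 + 0.38×0.6782 + 0.37×2.0730 + 0.12×1.0506 + 0.06×0.4703 = 1.2461
E(R_P) = R_f + β_P × MRP = 5.10% + 1.2461 × 9.26% = 16.64%

16.64%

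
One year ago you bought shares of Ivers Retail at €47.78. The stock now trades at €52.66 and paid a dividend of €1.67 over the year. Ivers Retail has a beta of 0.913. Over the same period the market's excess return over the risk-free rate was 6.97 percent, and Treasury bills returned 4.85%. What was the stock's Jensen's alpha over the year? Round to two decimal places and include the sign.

+2.50%

Realised HPR = (P1 + D1 − P0) / P0 = (52.66 + 1.67 − 47.78) / 47.78 = 6.55 / 47.78 = 13.7087%
CAPM required = R_f + β·MRP = 4.85% + 0.913 × 6.97% = 11.21361%
α = realised − required = 13.7087% − 11.21361% = +2.50%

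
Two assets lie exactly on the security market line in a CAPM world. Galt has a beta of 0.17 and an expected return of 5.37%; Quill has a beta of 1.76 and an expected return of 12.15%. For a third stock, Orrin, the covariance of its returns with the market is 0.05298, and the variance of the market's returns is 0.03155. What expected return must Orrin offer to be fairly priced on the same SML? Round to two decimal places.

11.81%

MRP = (12.15% − 5.37%) / (1.76 − 0.17) = 4.2642%
R_f = 5.37% − 0.17 × 4.2642% = 4.6451%
β_Orrin = Cov / Var(R_m) = 0.05298 / 0.03155 = 1.6792
E(R_Orrin) = R_f + β × MRP = 4.6451% + 1.6792 × 4.2642% = 11.81%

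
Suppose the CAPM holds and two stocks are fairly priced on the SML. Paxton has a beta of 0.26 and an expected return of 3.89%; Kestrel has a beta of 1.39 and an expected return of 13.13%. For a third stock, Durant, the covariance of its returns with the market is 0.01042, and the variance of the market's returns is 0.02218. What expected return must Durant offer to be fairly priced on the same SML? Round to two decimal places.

MRP = (13.13% − 3.89%) / (1.39 − 0.26) = 8.1770%
R_f = 3.89% − 0.26 × 8.1770% = 1.7640%
β_Durant = Cov / Var(R_m) = 0.01042 / 0.02218 = 0.4698
E(R_Durant) = R_f + β × MRP = 1.7640% + 0.4698 × 8.1770% = 5.61%

5.61%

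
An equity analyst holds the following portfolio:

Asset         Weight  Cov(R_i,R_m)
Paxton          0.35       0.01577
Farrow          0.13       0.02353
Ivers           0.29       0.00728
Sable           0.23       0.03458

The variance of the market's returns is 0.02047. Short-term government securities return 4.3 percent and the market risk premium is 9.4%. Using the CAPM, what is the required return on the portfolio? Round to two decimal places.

12.86%

β_Paxton = 0.01577 / 0.02047 = 0.7704
β_Farrow = 0.02353 / 0.02047 = 1.1495
β_Ivers = 0.00728 / 0.02047 = 0.3556
β_Sable = 0.03458 / 0.02047 = 1.6893
β_P = Σ w_i β_i = 0.35×0.7704 + 0.13×1.1495 + 0.29×0.3556 + 0.23×1.6893 = 0.9107
E(R_P) = R_f + β_P × MRP = 4.3% + 0.9107 × 9.4% = 12.86%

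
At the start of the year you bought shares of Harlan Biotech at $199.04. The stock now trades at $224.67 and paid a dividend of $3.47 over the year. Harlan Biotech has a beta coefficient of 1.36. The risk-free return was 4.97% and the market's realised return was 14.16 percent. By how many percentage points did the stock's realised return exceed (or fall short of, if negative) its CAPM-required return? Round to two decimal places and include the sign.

Realised HPR = (P1 + D1 − P0) / P0 = (224.67 + 3.47 − 199.04) / 199.04 = 29.10 / 199.04 = 14.6202%
MRP = 14.16% − 4.97% = 9.19%
CAPM required = R_f + β·MRP = 4.97% + 1.36 × 9.19% = 17.4684%
α = realised − required = 14.6202% − 17.4684% = -2.85%

-2.85%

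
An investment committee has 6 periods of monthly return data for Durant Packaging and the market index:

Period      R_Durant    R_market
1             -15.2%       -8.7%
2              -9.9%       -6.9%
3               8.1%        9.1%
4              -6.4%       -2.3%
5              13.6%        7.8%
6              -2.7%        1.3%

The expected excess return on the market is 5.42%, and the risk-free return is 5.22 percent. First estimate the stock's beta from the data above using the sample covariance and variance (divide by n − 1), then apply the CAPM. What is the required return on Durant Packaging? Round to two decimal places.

12.98%

Mean R_i = (-15.2 − 9.9 + 8.1 − 6.4 + 13.6 − 2.7) / 6 = -2.0833%
Mean R_m = (-8.7 − 6.9 + 9.1 − 2.3 + 7.8 + 1.3) / 6 = 0.0500%
Σ(R_i − R̄_i)(R_m − R̄_m) = 392.1750  ⇒  Cov = 392.1750 / 5 = 78.4350
Σ(R_m − R̄_m)² = 273.9150  ⇒  Var(R_m) = 273.9150 / 5 = 54.7830
β = Cov / Var(R_m) = 78.4350 / 54.7830 = 1.4317
E(R) = R_f + β × MRP = 5.22% + 1.4317 × 5.42% = 12.98%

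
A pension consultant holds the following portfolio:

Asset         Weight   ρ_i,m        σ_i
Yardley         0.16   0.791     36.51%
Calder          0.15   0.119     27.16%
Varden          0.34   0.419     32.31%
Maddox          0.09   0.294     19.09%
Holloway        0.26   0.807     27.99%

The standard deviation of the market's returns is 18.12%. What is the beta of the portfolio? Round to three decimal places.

β_Yardley = 0.791 × 36.51% / 18.12% = 1.5938
β_Calder = 0.119 × 27.16% / 18.12% = 0.1784
β_Varden = 0.419 × 32.31% / 18.12% = 0.7471
β_Maddox = 0.294 × 19.09% / 18.12% = 0.3097
β_Holloway = 0.807 × 27.99% / 18.12% = 1.2466
β_P = Σ w_i β_i = 0.16×1.5938 + 0.15×0.1784 + 0.34×0.7471 + 0.09×0.3097 + 0.26×1.2466 = 0.8878

0.888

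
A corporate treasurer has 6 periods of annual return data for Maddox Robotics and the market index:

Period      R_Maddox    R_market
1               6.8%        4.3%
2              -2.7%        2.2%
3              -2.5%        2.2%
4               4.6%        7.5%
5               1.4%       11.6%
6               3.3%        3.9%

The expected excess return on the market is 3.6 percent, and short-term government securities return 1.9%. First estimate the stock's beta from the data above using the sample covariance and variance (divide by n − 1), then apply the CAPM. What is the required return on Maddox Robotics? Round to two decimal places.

Mean R_i = (6.8 − 2.7 − 2.5 + 4.6 + 1.4 + 3.3) / 6 = 1.8167%
Mean R_m = (4.3 + 2.2 + 2.2 + 7.5 + 11.6 + 3.9) / 6 = 5.2833%
Σ(R_i − R̄_i)(R_m − R̄_m) = 23.8217  ⇒  Cov = 23.8217 / 5 = 4.7643
Σ(R_m − R̄_m)² = 66.7083  ⇒  Var(R_m) = 66.7083 / 5 = 13.3417
β = Cov / Var(R_m) = 4.7643 / 13.3417 = 0.3571
E(R) = R_f + β × MRP = 1.9% + 0.3571 × 3.6% = 3.19%

3.19%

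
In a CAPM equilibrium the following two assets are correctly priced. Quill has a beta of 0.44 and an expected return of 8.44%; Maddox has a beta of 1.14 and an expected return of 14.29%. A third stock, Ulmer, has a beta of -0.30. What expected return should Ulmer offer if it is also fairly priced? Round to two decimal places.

MRP (SML slope) = (14.29% − 8.44%) / (1.14 − 0.44) = 5.85% / 0.70 = 8.3571%
R_f (intercept) = 8.44% − 0.44 × 8.3571% = 4.7629%
E(R_Ulmer) = R_f + β × MRP = 4.7629% + -0.30 × 8.3571% = 2.26%

2.26%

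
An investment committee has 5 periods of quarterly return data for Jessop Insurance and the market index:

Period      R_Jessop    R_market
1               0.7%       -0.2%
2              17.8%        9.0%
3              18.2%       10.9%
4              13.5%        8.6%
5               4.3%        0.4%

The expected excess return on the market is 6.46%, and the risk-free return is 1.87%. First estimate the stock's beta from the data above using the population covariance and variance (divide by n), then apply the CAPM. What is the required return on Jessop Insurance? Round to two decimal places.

Mean R_i = (0.7 + 17.8 + 18.2 + 13.5 + 4.3) / 5 = 10.9000%
Mean R_m = (-0.2 + 9.0 + 10.9 + 8.6 + 0.4) / 5 = 5.7400%
Σ(R_i − R̄_i)(R_m − R̄_m) = 163.4300  ⇒  Cov = 163.4300 / 5 = 32.6860
Σ(R_m − R̄_m)² = 109.2320  ⇒  Var(R_m) = 109.2320 / 5 = 21.8464
β = Cov / Var(R_m) = 32.6860 / 21.8464 = 1.4962
E(R) = R_f + β × MRP = 1.87% + 1.4962 × 6.46% = 11.54%

11.54%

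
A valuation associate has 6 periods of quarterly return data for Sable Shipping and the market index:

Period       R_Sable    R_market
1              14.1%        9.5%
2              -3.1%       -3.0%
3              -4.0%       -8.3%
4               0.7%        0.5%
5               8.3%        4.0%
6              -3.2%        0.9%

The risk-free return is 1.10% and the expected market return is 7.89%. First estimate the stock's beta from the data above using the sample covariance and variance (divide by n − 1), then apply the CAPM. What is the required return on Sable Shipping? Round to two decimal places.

Mean R_i = (14.1 − 3.1 − 4.0 + 0.7 + 8.3 − 3.2) / 6 = 2.1333%
Mean R_m = (9.5 − 3.0 − 8.3 + 0.5 + 4.0 + 0.9) / 6 = 0.6000%
Σ(R_i − R̄_i)(R_m − R̄_m) = 199.4400  ⇒  Cov = 199.4400 / 5 = 39.8880
Σ(R_m − R̄_m)² = 183.0400  ⇒  Var(R_m) = 183.0400 / 5 = 36.6080
β = Cov / Var(R_m) = 39.8880 / 36.6080 = 1.0896
MRP = 7.89% − 1.10% = 6.79%
E(R) = R_f + β × MRP = 1.10% + 1.0896 × 6.79% = 8.50%

8.50%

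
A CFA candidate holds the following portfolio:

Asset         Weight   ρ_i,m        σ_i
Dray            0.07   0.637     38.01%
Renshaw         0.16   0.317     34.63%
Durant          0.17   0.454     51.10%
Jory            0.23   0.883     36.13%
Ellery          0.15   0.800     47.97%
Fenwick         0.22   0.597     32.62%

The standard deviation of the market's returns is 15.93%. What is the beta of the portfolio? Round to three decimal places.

β_Dray = 0.637 × 38.01% / 15.93% = 1.5199
β_Renshaw = 0.317 × 34.63% / 15.93% = 0.6891
β_Durant = 0.454 × 51.10% / 15.93% = 1.4563
β_Jory = 0.883 × 36.13% / 15.93% = 2.0027
β_Ellery = 0.800 × 47.97% / 15.93% = 2.4090
β_Fenwick = 0.597 × 32.62% / 15.93% = 1.2225
β_P = Σ w_i β_i = 0.07×1.5199 + 0.16×0.6891 + 0.17×1.4563 + 0.23×2.0027 + 0.15×2.4090 + 0.22×1.2225 = 1.5551

1.555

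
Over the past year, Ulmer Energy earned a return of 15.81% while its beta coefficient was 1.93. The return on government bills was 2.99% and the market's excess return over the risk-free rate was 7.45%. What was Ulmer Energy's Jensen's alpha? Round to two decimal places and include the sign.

-1.56%

CAPM benchmark = R_f + β(R_m − R_f) = 2.99% + 1.93 × 7.45% = 17.3685%
α = actual − benchmark = 15.81% − 17.3685% = -1.56%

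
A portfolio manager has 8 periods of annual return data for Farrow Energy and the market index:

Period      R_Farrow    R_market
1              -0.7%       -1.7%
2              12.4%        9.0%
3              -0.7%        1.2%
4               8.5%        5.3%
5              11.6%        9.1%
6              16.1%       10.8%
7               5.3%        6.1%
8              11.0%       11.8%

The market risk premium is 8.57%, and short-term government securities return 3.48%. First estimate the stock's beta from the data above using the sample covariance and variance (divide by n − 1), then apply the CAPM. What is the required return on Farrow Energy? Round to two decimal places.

Mean R_i = (-0.7 + 12.4 − 0.7 + 8.5 + 11.6 + 16.1 + 5.3 + 11.0) / 8 = 7.9375%
Mean R_m = (-1.7 + 9.0 + 1.2 + 5.3 + 9.1 + 10.8 + 6.1 + 11.8) / 8 = 6.4500%
Σ(R_i − R̄_i)(R_m − R̄_m) = 188.9950  ⇒  Cov = 188.9950 / 7 = 26.9993
Σ(R_m − R̄_m)² = 156.5000  ⇒  Var(R_m) = 156.5000 / 7 = 22.3571
β = Cov / Var(R_m) = 26.9993 / 22.3571 = 1.2076
E(R) = R_f + β × MRP = 3.48% + 1.2076 × 8.57% = 13.83%

13.83%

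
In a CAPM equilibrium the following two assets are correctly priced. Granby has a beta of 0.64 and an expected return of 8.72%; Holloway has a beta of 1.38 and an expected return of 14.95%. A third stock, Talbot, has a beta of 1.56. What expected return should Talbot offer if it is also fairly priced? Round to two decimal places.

MRP (SML slope) = (14.95% − 8.72%) / (1.38 − 0.64) = 6.23% / 0.74 = 8.4189%
R_f (intercept) = 8.72% − 0.64 × 8.4189% = 3.3319%
E(R_Talbot) = R_f + β × MRP = 3.3319% + 1.56 × 8.4189% = 16.47%

16.47%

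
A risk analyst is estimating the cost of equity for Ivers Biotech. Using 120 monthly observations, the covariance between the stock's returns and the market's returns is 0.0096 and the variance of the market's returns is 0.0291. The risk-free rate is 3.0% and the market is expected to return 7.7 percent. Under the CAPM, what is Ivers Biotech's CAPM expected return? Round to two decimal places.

4.55%

β = Cov(R_i, R_m) / Var(R_m) = 0.0096 / 0.0291 = 0.3299
MRP = 7.7% − 3.0% = 4.70%
E(R) = R_f + β × MRP = 3.0% + 0.3299 × 4.7% = 4.55%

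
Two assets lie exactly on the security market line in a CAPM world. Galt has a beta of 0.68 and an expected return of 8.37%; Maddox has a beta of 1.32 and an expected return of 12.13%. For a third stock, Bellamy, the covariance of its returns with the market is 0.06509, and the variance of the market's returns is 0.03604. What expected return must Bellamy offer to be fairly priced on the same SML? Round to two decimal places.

MRP = (12.13% − 8.37%) / (1.32 − 0.68) = 5.8750%
R_f = 8.37% − 0.68 × 5.8750% = 4.3750%
β_Bellamy = Cov / Var(R_m) = 0.06509 / 0.03604 = 1.8060
E(R_Bellamy) = R_f + β × MRP = 4.3750% + 1.8060 × 5.8750% = 14.99%

14.99%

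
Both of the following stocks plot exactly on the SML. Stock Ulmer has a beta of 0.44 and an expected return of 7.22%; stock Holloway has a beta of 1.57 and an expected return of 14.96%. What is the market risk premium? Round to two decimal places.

Both satisfy E(R) = R_f + β·MRP, so the slope of the SML is
MRP = (14.96% − 7.22%) / (1.57 − 0.44) = 7.74% / 1.13 = 6.8496%

6.85%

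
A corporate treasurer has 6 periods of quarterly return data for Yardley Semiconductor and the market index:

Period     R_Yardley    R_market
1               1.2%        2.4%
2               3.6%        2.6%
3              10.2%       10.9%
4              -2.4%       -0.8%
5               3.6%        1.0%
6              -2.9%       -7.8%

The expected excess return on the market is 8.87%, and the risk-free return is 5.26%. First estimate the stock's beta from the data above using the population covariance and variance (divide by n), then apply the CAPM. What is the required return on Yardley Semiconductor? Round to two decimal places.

Mean R_i = (1.2 + 3.6 + 10.2 − 2.4 + 3.6 − 2.9) / 6 = 2.2167%
Mean R_m = (2.4 + 2.6 + 10.9 − 0.8 + 1.0 − 7.8) / 6 = 1.3833%
Σ(R_i − R̄_i)(R_m − R̄_m) = 133.1617  ⇒  Cov = 133.1617 / 6 = 22.1936
Σ(R_m − R̄_m)² = 182.3283  ⇒  Var(R_m) = 182.3283 / 6 = 30.3881
β = Cov / Var(R_m) = 22.1936 / 30.3881 = 0.7303
E(R) = R_f + β × MRP = 5.26% + 0.7303 × 8.87% = 11.74%

11.74%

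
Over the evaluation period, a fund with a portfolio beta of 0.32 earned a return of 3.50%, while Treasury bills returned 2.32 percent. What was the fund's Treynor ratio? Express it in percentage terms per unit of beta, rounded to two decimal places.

Treynor = (R_P − R_f) / β_P = (3.50% − 2.32%) / 0.3200 = 1.18% / 0.3200 = 3.69%

3.69%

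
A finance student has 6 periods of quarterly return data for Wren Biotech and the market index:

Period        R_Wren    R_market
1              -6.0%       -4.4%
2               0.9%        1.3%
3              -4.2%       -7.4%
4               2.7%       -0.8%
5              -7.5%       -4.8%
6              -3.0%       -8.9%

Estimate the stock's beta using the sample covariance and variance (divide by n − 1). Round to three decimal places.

0.643

Mean R_i = (-6.0 + 0.9 − 4.2 + 2.7 − 7.5 − 3.0) / 6 = -2.8500%
Mean R_m = (-4.4 + 1.3 − 7.4 − 0.8 − 4.8 − 8.9) / 6 = -4.1667%
Σ(R_i − R̄_i)(R_m − R̄_m) = 47.9400  ⇒  Cov = 47.9400 / 5 = 9.5880
Σ(R_m − R̄_m)² = 74.5333  ⇒  Var(R_m) = 74.5333 / 5 = 14.9067
β = Cov / Var(R_m) = 9.5880 / 14.9067 = 0.6432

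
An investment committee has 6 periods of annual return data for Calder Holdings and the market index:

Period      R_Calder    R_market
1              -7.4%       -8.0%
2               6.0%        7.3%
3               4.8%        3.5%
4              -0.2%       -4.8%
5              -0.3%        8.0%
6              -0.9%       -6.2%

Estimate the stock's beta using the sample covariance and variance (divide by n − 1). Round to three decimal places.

0.486

Mean R_i = (-7.4 + 6.0 + 4.8 − 0.2 − 0.3 − 0.9) / 6 = 0.3333%
Mean R_m = (-8.0 + 7.3 + 3.5 − 4.8 + 8.0 − 6.2) / 6 = -0.0333%
Σ(R_i − R̄_i)(R_m − R̄_m) = 124.0067  ⇒  Cov = 124.0067 / 5 = 24.8013
Σ(R_m − R̄_m)² = 255.0133  ⇒  Var(R_m) = 255.0133 / 5 = 51.0027
β = Cov / Var(R_m) = 24.8013 / 51.0027 = 0.4863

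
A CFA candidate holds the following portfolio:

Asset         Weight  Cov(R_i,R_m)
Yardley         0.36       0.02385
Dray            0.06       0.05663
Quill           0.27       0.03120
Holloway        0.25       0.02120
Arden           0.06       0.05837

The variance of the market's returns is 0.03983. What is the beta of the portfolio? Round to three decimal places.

β_Yardley = 0.02385 / 0.03983 = 0.5988
β_Dray = 0.05663 / 0.03983 = 1.4218
β_Quill = 0.03120 / 0.03983 = 0.7833
β_Holloway = 0.02120 / 0.03983 = 0.5323
β_Arden = 0.05837 / 0.03983 = 1.4655
β_P = Σ w_i β_i = 0.36×0.5988 + 0.06×1.4218 + 0.27×0.7833 + 0.25×0.5323 + 0.06×1.4655 = 0.7334

0.733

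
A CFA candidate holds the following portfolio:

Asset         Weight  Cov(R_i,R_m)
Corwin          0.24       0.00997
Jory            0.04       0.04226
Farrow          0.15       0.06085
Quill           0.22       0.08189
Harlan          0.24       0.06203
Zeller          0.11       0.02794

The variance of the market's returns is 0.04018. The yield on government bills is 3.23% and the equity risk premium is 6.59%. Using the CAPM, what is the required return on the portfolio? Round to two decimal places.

11.30%

β_Corwin = 0.00997 / 0.04018 = 0.2481
β_Jory = 0.04226 / 0.04018 = 1.0518
β_Farrow = 0.06085 / 0.04018 = 1.5144
β_Quill = 0.08189 / 0.04018 = 2.0381
β_Harlan = 0.06203 / 0.04018 = 1.5438
β_Zeller = 0.02794 / 0.04018 = 0.6954
β_P = Σ w_i β_i = 0.24×0.2481 + 0.04×1.0518 + 0.15×1.5144 + 0.22×2.0381 + 0.24×1.5438 + 0.11×0.6954 = 1.2242
E(R_P) = R_f + β_P × MRP = 3.23% + 1.2242 × 6.59% = 11.30%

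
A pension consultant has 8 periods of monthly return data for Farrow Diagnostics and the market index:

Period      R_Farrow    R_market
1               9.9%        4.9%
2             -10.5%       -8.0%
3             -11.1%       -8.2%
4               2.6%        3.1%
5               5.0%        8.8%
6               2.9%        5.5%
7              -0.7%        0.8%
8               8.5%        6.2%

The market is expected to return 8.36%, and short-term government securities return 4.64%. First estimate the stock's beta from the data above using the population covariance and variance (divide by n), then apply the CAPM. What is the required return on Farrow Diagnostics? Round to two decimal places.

Mean R_i = (9.9 − 10.5 − 11.1 + 2.6 + 5.0 + 2.9 − 0.7 + 8.5) / 8 = 0.8250%
Mean R_m = (4.9 − 8.0 − 8.2 + 3.1 + 8.8 + 5.5 + 0.8 + 6.2) / 8 = 1.6375%
Σ(R_i − R̄_i)(R_m − R̄_m) = 332.8725  ⇒  Cov = 332.8725 / 8 = 41.6091
Σ(R_m − R̄_m)² = 290.1788  ⇒  Var(R_m) = 290.1788 / 8 = 36.2724
β = Cov / Var(R_m) = 41.6091 / 36.2724 = 1.1471
MRP = 8.36% − 4.64% = 3.72%
E(R) = R_f + β × MRP = 4.64% + 1.1471 × 3.72% = 8.91%

8.91%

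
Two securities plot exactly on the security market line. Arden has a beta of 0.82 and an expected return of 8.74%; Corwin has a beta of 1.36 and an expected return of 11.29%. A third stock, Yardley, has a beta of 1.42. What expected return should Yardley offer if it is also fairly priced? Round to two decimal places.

MRP (SML slope) = (11.29% − 8.74%) / (1.36 − 0.82) = 2.55% / 0.54 = 4.7222%
R_f (intercept) = 8.74% − 0.82 × 4.7222% = 4.8678%
E(R_Yardley) = R_f + β × MRP = 4.8678% + 1.42 × 4.7222% = 11.57%

11.57%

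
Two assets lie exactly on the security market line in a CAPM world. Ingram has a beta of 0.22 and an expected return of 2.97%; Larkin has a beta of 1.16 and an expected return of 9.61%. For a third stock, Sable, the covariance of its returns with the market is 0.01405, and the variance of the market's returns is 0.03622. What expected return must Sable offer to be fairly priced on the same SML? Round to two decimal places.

MRP = (9.61% − 2.97%) / (1.16 − 0.22) = 7.0638%
R_f = 2.97% − 0.22 × 7.0638% = 1.4160%
β_Sable = Cov / Var(R_m) = 0.01405 / 0.03622 = 0.3879
E(R_Sable) = R_f + β × MRP = 1.4160% + 0.3879 × 7.0638% = 4.16%

4.16%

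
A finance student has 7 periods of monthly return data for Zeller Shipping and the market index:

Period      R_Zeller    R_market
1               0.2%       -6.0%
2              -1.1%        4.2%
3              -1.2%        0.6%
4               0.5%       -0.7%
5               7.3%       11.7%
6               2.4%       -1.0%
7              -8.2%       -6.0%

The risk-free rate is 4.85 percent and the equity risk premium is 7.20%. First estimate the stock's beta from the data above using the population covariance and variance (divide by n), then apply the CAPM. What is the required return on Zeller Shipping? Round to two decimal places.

Mean R_i = (0.2 − 1.1 − 1.2 + 0.5 + 7.3 + 2.4 − 8.2) / 7 = -0.0143%
Mean R_m = (-6.0 + 4.2 + 0.6 − 0.7 + 11.7 − 1.0 − 6.0) / 7 = 0.4000%
Σ(R_i − R̄_i)(R_m − R̄_m) = 125.3600  ⇒  Cov = 125.3600 / 7 = 17.9086
Σ(R_m − R̄_m)² = 227.2600  ⇒  Var(R_m) = 227.2600 / 7 = 32.4657
β = Cov / Var(R_m) = 17.9086 / 32.4657 = 0.5516
E(R) = R_f + β × MRP = 4.85% + 0.5516 × 7.20% = 8.82%

8.82%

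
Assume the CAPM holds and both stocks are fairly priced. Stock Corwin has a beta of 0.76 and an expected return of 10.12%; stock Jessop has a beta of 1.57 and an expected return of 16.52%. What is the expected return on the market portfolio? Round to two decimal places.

Both satisfy E(R) = R_f + β·MRP, so the slope of the SML is
MRP = (16.52% − 10.12%) / (1.57 − 0.76) = 6.40% / 0.81 = 7.9012%
R_f = E(R_Corwin) − β_Corwin·MRP = 10.12% − 0.76 × 7.9012% = 4.1151%
E(R_m) = R_f + MRP = 4.1151% + 7.9012% = 12.02%

12.02%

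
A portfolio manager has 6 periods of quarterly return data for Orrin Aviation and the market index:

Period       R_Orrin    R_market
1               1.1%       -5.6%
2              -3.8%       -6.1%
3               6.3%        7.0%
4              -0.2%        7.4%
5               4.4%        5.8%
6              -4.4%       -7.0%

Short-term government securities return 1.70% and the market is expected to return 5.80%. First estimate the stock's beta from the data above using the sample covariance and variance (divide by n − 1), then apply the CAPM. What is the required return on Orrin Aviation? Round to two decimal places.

Mean R_i = (1.1 − 3.8 + 6.3 − 0.2 + 4.4 − 4.4) / 6 = 0.5667%
Mean R_m = (-5.6 − 6.1 + 7.0 + 7.4 + 5.8 − 7.0) / 6 = 0.2500%
Σ(R_i − R̄_i)(R_m − R̄_m) = 115.1100  ⇒  Cov = 115.1100 / 5 = 23.0220
Σ(R_m − R̄_m)² = 254.5950  ⇒  Var(R_m) = 254.5950 / 5 = 50.9190
β = Cov / Var(R_m) = 23.0220 / 50.9190 = 0.4521
MRP = 5.80% − 1.70% = 4.10%
E(R) = R_f + β × MRP = 1.70% + 0.4521 × 4.10% = 3.55%

3.55%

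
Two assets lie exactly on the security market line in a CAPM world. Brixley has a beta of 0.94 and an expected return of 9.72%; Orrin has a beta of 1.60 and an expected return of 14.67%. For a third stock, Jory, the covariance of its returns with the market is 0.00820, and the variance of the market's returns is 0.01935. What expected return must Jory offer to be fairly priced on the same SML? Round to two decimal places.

MRP = (14.67% − 9.72%) / (1.60 − 0.94) = 7.5000%
R_f = 9.72% − 0.94 × 7.5000% = 2.6700%
β_Jory = Cov / Var(R_m) = 0.00820 / 0.01935 = 0.4238
E(R_Jory) = R_f + β × MRP = 2.6700% + 0.4238 × 7.5000% = 5.85%

5.85%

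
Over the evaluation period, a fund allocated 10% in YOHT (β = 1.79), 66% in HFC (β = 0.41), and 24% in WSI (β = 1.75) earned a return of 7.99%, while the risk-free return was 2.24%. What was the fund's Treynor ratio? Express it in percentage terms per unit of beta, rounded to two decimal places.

β_P = 0.10×1.79 + 0.66×0.41 + 0.24×1.75 = 0.8696
Treynor = (R_P − R_f) / β_P = (7.99% − 2.24%) / 0.8696 = 5.75% / 0.8696 = 6.61%

6.61%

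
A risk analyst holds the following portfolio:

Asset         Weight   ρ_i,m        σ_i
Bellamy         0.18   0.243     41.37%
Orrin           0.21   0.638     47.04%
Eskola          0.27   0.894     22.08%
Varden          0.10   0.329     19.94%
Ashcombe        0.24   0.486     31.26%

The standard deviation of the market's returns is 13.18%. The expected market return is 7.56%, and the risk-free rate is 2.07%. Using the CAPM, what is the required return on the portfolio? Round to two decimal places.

β_Bellamy = 0.243 × 41.37% / 13.18% = 0.7627
β_Orrin = 0.638 × 47.04% / 13.18% = 2.2771
β_Eskola = 0.894 × 22.08% / 13.18% = 1.4977
β_Varden = 0.329 × 19.94% / 13.18% = 0.4977
β_Ashcombe = 0.486 × 31.26% / 13.18% = 1.1527
β_P = Σ w_i β_i = 0.18×0.7627 + 0.21×2.2771 + 0.27×1.4977 + 0.10×0.4977 + 0.24×1.1527 = 1.3463
MRP = 7.56% − 2.07% = 5.49%
E(R_P) = R_f + β_P × MRP = 2.07% + 1.3463 × 5.49% = 9.46%

9.46%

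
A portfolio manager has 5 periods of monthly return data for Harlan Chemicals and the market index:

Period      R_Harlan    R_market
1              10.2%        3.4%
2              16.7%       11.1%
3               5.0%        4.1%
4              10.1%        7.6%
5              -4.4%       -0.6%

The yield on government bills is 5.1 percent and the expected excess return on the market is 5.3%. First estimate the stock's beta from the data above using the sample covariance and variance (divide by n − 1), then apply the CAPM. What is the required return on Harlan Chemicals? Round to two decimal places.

Mean R_i = (10.2 + 16.7 + 5.0 + 10.1 − 4.4) / 5 = 7.5200%
Mean R_m = (3.4 + 11.1 + 4.1 + 7.6 − 0.6) / 5 = 5.1200%
Σ(R_i − R̄_i)(R_m − R̄_m) = 127.4380  ⇒  Cov = 127.4380 / 4 = 31.8595
Σ(R_m − R̄_m)² = 78.6280  ⇒  Var(R_m) = 78.6280 / 4 = 19.6570
β = Cov / Var(R_m) = 31.8595 / 19.6570 = 1.6208
E(R) = R_f + β × MRP = 5.1% + 1.6208 × 5.3% = 13.69%

13.69%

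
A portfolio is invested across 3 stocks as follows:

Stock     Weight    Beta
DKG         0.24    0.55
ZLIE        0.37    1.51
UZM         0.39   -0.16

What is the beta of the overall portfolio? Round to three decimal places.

0.628

β_P = Σ w_i β_i = 0.24×0.55 + 0.37×1.51 + 0.39×-0.16 = 0.6283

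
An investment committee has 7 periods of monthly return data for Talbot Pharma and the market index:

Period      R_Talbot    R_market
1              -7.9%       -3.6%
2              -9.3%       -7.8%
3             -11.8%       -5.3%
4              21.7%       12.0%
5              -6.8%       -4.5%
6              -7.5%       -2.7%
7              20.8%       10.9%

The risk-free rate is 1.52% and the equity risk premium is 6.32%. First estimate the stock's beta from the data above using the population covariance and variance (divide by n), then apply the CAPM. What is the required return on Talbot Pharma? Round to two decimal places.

Mean R_i = (-7.9 − 9.3 − 11.8 + 21.7 − 6.8 − 7.5 + 20.8) / 7 = -0.1143%
Mean R_m = (-3.6 − 7.8 − 5.3 + 12.0 − 4.5 − 2.7 + 10.9) / 7 = -0.1429%
Σ(R_i − R̄_i)(R_m − R̄_m) = 701.3757  ⇒  Cov = 701.3757 / 7 = 100.1965
Σ(R_m − R̄_m)² = 392.0971  ⇒  Var(R_m) = 392.0971 / 7 = 56.0139
β = Cov / Var(R_m) = 100.1965 / 56.0139 = 1.7888
E(R) = R_f + β × MRP = 1.52% + 1.7888 × 6.32% = 12.83%

12.83%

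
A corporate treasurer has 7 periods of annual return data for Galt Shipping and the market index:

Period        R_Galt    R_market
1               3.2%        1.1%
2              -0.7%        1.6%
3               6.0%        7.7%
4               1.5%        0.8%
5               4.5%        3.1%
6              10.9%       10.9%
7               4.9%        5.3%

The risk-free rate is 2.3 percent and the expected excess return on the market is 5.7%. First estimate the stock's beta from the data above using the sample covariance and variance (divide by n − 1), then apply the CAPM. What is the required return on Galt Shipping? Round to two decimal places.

Mean R_i = (3.2 − 0.7 + 6.0 + 1.5 + 4.5 + 10.9 + 4.9) / 7 = 4.3286%
Mean R_m = (1.1 + 1.6 + 7.7 + 0.8 + 3.1 + 10.9 + 5.3) / 7 = 4.3571%
Σ(R_i − R̄_i)(R_m − R̄_m) = 76.5086  ⇒  Cov = 76.5086 / 6 = 12.7514
Σ(R_m − R̄_m)² = 87.3171  ⇒  Var(R_m) = 87.3171 / 6 = 14.5529
β = Cov / Var(R_m) = 12.7514 / 14.5529 = 0.8762
E(R) = R_f + β × MRP = 2.3% + 0.8762 × 5.7% = 7.29%

7.29%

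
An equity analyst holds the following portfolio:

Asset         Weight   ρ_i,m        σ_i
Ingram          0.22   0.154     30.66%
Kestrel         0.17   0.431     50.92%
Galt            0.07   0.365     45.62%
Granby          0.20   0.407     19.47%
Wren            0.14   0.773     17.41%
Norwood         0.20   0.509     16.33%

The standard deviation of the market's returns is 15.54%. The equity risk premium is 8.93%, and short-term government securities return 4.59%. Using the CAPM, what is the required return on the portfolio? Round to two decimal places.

β_Ingram = 0.154 × 30.66% / 15.54% = 0.3038
β_Kestrel = 0.431 × 50.92% / 15.54% = 1.4123
β_Galt = 0.365 × 45.62% / 15.54% = 1.0715
β_Granby = 0.407 × 19.47% / 15.54% = 0.5099
β_Wren = 0.773 × 17.41% / 15.54% = 0.8660
β_Norwood = 0.509 × 16.33% / 15.54% = 0.5349
β_P = Σ w_i β_i = 0.22×0.3038 + 0.17×1.4123 + 0.07×1.0715 + 0.20×0.5099 + 0.14×0.8660 + 0.20×0.5349 = 0.7121
E(R_P) = R_f + β_P × MRP = 4.59% + 0.7121 × 8.93% = 10.95%

10.95%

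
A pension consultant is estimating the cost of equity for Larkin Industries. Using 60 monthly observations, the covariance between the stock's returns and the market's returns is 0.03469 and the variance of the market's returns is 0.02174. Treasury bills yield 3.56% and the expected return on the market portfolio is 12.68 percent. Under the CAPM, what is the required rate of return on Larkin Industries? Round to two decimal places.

β = Cov(R_i, R_m) / Var(R_m) = 0.03469 / 0.02174 = 1.5957
MRP = 12.68% − 3.56% = 9.12%
E(R) = R_f + β × MRP = 3.56% + 1.5957 × 9.12% = 18.11%

18.11%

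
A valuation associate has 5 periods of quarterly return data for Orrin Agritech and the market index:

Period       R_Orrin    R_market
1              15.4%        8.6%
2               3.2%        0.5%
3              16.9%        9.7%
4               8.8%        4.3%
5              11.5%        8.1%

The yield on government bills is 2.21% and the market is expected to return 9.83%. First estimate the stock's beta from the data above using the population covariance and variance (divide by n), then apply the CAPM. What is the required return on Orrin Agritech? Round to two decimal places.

Mean R_i = (15.4 + 3.2 + 16.9 + 8.8 + 11.5) / 5 = 11.1600%
Mean R_m = (8.6 + 0.5 + 9.7 + 4.3 + 8.1) / 5 = 6.2400%
Σ(R_i − R̄_i)(R_m − R̄_m) = 80.7680  ⇒  Cov = 80.7680 / 5 = 16.1536
Σ(R_m − R̄_m)² = 57.7120  ⇒  Var(R_m) = 57.7120 / 5 = 11.5424
β = Cov / Var(R_m) = 16.1536 / 11.5424 = 1.3995
MRP = 9.83% − 2.21% = 7.62%
E(R) = R_f + β × MRP = 2.21% + 1.3995 × 7.62% = 12.87%

12.87%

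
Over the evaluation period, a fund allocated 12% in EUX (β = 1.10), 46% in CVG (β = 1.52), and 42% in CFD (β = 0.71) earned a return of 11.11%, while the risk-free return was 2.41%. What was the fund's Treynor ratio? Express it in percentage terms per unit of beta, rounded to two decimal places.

β_P = 0.12×1.10 + 0.46×1.52 + 0.42×0.71 = 1.1294
Treynor = (R_P − R_f) / β_P = (11.11% − 2.41%) / 1.1294 = 8.70% / 1.1294 = 7.70%

7.70%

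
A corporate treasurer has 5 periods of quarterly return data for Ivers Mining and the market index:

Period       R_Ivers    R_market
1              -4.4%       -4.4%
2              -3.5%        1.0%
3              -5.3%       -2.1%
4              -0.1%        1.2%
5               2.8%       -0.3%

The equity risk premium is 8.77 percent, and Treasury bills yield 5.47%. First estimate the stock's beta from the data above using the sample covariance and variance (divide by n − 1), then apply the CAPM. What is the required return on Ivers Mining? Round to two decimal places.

Mean R_i = (-4.4 − 3.5 − 5.3 − 0.1 + 2.8) / 5 = -2.1000%
Mean R_m = (-4.4 + 1.0 − 2.1 + 1.2 − 0.3) / 5 = -0.9200%
Σ(R_i − R̄_i)(R_m − R̄_m) = 16.3700  ⇒  Cov = 16.3700 / 4 = 4.0925
Σ(R_m − R̄_m)² = 22.0680  ⇒  Var(R_m) = 22.0680 / 4 = 5.5170
β = Cov / Var(R_m) = 4.0925 / 5.5170 = 0.7418
E(R) = R_f + β × MRP = 5.47% + 0.7418 × 8.77% = 11.98%

11.98%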